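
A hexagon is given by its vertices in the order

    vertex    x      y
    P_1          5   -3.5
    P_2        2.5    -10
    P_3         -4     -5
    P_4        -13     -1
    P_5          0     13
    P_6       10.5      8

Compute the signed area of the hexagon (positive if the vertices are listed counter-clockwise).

Apply the surveyor's formula: 2A = Σ (x_i·y_{i+1} − x_{i+1}·y_i), indices taken mod 6.
P_1→P_2: (5)(-10) − (2.5)(-3.5) = -41.25
P_2→P_3: (2.5)(-5) − (-4)(-10) = -52.5
P_3→P_4: (-4)(-1) − (-13)(-5) = -61
P_4→P_5: (-13)(13) − (0)(-1) = -169
P_5→P_6: (0)(8) − (10.5)(13) = -136.5
P_6→P_1: (10.5)(-3.5) − (5)(8) = -76.75
Σ = -537
Signed area = Σ/2 = -268.5 (negative ⇒ clockwise traversal).

-268.5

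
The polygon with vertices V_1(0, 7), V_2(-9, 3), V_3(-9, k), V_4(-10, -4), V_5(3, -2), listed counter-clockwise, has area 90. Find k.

1

The doubled signed area Σ (x_i y_{i+1} − x_{i+1} y_i) is linear in k.
With k=0 it equals 179; the coefficient of k is 1 (from the two edges through V_3).
So 1·k + 179 = 2·90 = 180 ⇒ k = 1.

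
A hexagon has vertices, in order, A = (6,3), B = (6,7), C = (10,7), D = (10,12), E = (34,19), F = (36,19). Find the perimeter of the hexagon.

|AB| = √((0)² + (4)²) = √16 = 4
|BC| = √((4)² + (0)²) = √16 = 4
|CD| = √((0)² + (5)²) = √25 = 5
|DE| = √((24)² + (7)²) = √625 = 25
|EF| = √((2)² + (0)²) = √4 = 2
|FA| = √((-30)² + (-16)²) = √1156 = 34
Perimeter = 4 + 4 + 5 + 25 + 2 + 34 = 74.

74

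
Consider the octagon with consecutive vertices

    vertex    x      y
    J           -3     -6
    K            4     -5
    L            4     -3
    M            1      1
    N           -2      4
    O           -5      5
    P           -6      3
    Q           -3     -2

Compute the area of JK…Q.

Apply the shoelace (surveyor's) formula: 2A = Σ (x_i·y_{i+1} − x_{i+1}·y_i), indices taken mod 8.
Σ = (39) + (8) + (7) + (6) + (10) + (15) + (21) + (12) = 118
Area = |Σ|/2 = 59.

59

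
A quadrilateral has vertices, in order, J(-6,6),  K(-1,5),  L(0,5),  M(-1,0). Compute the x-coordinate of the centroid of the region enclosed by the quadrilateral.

-7/3

Apply the shoelace (surveyor's) formula. First the cross-terms c_i = x_i·y_{i+1} − x_{i+1}·y_i:
  -24, -5, 5, -6  ⇒  2A = -30, A = -15.
Then Σ (x_i + x_{i+1})·c_i = 210, so x̄ = 210 / (6·(-15)) = -7/3.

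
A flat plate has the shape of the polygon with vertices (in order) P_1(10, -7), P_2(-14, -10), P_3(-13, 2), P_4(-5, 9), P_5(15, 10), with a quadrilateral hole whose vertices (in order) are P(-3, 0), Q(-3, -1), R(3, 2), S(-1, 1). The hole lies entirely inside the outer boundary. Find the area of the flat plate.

422.5

Outer boundary:
Apply the surveyor's formula: 2A = Σ (x_i·y_{i+1} − x_{i+1}·y_i), indices taken mod 5.
Σ = (-198) + (-158) + (-107) + (-185) + (-205) = -853
Area = |Σ|/2 = 426.5.
Hole:
Apply the shoelace formula: 2A = Σ (x_i·y_{i+1} − x_{i+1}·y_i), indices taken mod 4.
Σ = (3) + (-3) + (5) + (3) = 8
Area = |Σ|/2 = 4.
Net area = 426.5 − 4 = 422.5.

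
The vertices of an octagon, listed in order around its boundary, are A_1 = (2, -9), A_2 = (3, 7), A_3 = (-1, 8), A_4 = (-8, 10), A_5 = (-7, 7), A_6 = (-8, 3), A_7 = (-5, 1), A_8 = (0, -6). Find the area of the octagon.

112

Σ = (41) + (31) + (54) + (14) + (35) + (7) + (30) + (12) = 224
Area = |Σ|/2 = 112.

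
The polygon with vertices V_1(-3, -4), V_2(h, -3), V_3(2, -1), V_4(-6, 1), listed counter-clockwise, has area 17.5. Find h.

Write out the shoelace sum; only the two edges meeting at V_2 involve h:
2·Area = [((-3)·(-3) − h·(-4)) + (h·(-1) − 2·(-3))] + 23
       = 3·h + 38 = 35
⇒ h = -1.

-1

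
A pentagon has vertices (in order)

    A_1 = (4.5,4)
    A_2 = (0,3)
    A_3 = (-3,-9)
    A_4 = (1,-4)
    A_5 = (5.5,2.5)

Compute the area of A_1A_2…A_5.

Σ = (13.5) + (9) + (21) + (24.5) + (10.75) = 78.75
Area = |Σ|/2 = 39.375.

39.375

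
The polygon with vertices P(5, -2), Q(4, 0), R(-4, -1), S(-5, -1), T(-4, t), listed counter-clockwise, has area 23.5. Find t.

-4

Write out the shoelace sum; only the two edges meeting at T involve t:
2·Area = [((-5)·t − (-4)·(-1)) + ((-4)·(-2) − 5·t)] + 3
       = -10·t + 7 = 47
⇒ t = -4.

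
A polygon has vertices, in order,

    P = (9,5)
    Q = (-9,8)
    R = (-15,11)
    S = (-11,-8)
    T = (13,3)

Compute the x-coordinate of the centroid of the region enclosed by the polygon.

Apply the shoelace (surveyor's) formula. First the cross-terms c_i = x_i·y_{i+1} − x_{i+1}·y_i:
  117, 21, 241, 71, 38  ⇒  2A = 488, A = 244.
Then Σ (x_i + x_{i+1})·c_i = -5792, so x̄ = -5792 / (6·244) = -724/183.

-724/183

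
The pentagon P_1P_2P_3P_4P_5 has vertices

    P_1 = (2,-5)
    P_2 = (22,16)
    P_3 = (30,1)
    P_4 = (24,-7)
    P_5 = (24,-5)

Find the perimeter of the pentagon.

80

|P_1P_2| = √((20)² + (21)²) = √841 = 29
|P_2P_3| = √((8)² + (-15)²) = √289 = 17
|P_3P_4| = √((-6)² + (-8)²) = √100 = 10
|P_4P_5| = √((0)² + (2)²) = √4 = 2
|P_5P_1| = √((-22)² + (0)²) = √484 = 22
Perimeter = 29 + 17 + 10 + 2 + 22 = 80.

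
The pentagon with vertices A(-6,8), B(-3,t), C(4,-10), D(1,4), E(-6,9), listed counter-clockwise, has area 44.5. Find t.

Write out the shoelace sum; only the two edges meeting at B involve t:
2·Area = [((-6)·t − (-3)·8) + ((-3)·(-10) − 4·t)] + 65
       = -10·t + 119 = 89
⇒ t = 3.

3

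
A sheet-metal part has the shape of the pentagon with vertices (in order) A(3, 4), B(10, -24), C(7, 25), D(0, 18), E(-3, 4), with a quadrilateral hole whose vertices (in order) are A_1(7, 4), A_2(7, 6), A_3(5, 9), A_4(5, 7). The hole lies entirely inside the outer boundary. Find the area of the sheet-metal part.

227

Outer boundary:
Apply the shoelace formula: 2A = Σ (x_i·y_{i+1} − x_{i+1}·y_i), indices taken mod 5.
Σ = (-112) + (418) + (126) + (54) + (-24) = 462
Area = |Σ|/2 = 231.
Hole:
Apply the shoelace (surveyor's) formula: 2A = Σ (x_i·y_{i+1} − x_{i+1}·y_i), indices taken mod 4.
A_1→A_2: (7)(6) − (7)(4) = 14
A_2→A_3: (7)(9) − (5)(6) = 33
A_3→A_4: (5)(7) − (5)(9) = -10
A_4→A_1: (5)(4) − (7)(7) = -29
Σ = 8
Area = |Σ|/2 = 4.
Net area = 231 − 4 = 227.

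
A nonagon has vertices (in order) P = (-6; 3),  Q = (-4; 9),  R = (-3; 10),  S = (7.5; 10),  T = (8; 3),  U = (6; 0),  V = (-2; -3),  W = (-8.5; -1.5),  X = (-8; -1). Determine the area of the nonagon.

154.75

Σ = (-42) + (-13) + (-105) + (-57.5) + (-18) + (-18) + (-22.5) + (-3.5) + (-30) = -309.5
Area = |Σ|/2 = 154.75.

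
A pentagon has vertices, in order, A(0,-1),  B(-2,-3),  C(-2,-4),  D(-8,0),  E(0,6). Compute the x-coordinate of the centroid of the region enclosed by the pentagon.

Apply Gauss's area formula. First the cross-terms c_i = x_i·y_{i+1} − x_{i+1}·y_i:
  -2, 2, -32, -48, 0  ⇒  2A = -80, A = -40.
Then Σ (x_i + x_{i+1})·c_i = 700, so x̄ = 700 / (6·(-40)) = -35/12.

-35/12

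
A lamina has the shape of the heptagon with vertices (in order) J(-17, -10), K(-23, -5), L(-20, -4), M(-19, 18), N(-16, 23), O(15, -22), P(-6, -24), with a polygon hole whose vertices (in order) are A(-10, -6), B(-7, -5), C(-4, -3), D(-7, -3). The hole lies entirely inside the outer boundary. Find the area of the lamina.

779.5

Outer boundary:
Apply the shoelace formula: 2A = Σ (x_i·y_{i+1} − x_{i+1}·y_i), indices taken mod 7.
Cross-terms: -145, -8, -436, -149, 7, -492, -348  ⇒  Σ = -1571
Area = |Σ|/2 = 785.5.
Hole:
Apply the shoelace formula: 2A = Σ (x_i·y_{i+1} − x_{i+1}·y_i), indices taken mod 4.
Σ = (8) + (1) + (-9) + (12) = 12
Area = |Σ|/2 = 6.
Net area = 785.5 − 6 = 779.5.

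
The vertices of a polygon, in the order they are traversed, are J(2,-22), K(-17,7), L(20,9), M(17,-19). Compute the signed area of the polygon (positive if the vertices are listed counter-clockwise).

-761

Apply Gauss's area formula: 2A = Σ (x_i·y_{i+1} − x_{i+1}·y_i), indices taken mod 4.
J→K: (2)(7) − (-17)(-22) = -360
K→L: (-17)(9) − (20)(7) = -293
L→M: (20)(-19) − (17)(9) = -533
M→J: (17)(-22) − (2)(-19) = -336
Σ = -1522
Signed area = Σ/2 = -761 (negative ⇒ clockwise traversal).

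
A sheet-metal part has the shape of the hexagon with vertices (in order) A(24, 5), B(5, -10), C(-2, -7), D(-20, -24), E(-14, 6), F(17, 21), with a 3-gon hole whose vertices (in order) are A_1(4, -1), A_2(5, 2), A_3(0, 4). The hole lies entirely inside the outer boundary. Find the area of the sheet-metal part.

833

Outer boundary:
Σ = (-265) + (-55) + (-92) + (-456) + (-396) + (-419) = -1683
Area = |Σ|/2 = 841.5.
Hole:
Σ = (13) + (20) + (-16) = 17
Area = |Σ|/2 = 8.5.
Net area = 841.5 − 8.5 = 833.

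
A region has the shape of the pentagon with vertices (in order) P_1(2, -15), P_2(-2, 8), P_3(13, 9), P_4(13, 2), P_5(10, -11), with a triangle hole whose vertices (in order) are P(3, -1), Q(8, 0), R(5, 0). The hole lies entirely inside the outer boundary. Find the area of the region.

257.5

Outer boundary:
Cross-terms: -14, -122, -91, -163, -128  ⇒  Σ = -518
Area = |Σ|/2 = 259.
Hole:
Apply the surveyor's formula: 2A = Σ (x_i·y_{i+1} − x_{i+1}·y_i), indices taken mod 3.
Σ = (8) + (0) + (-5) = 3
Area = |Σ|/2 = 1.5.
Net area = 259 − 1.5 = 257.5.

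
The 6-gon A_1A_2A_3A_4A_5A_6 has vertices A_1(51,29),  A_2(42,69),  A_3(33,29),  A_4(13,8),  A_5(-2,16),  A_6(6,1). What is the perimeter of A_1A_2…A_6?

|A_1A_2| = √((-9)² + (40)²) = √1681 = 41
|A_2A_3| = √((-9)² + (-40)²) = √1681 = 41
|A_3A_4| = √((-20)² + (-21)²) = √841 = 29
|A_4A_5| = √((-15)² + (8)²) = √289 = 17
|A_5A_6| = √((8)² + (-15)²) = √289 = 17
|A_6A_1| = √((45)² + (28)²) = √2809 = 53
Perimeter = 41 + 41 + 29 + 17 + 17 + 53 = 198.

198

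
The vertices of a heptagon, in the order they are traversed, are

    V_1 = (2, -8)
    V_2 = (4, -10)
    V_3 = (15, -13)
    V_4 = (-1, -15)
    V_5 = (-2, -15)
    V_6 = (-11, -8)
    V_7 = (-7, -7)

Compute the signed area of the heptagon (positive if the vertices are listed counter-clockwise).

-100.5

V_1→V_2: (2)(-10) − (4)(-8) = 12
V_2→V_3: (4)(-13) − (15)(-10) = 98
V_3→V_4: (15)(-15) − (-1)(-13) = -238
V_4→V_5: (-1)(-15) − (-2)(-15) = -15
V_5→V_6: (-2)(-8) − (-11)(-15) = -149
V_6→V_7: (-11)(-7) − (-7)(-8) = 21
V_7→V_1: (-7)(-8) − (2)(-7) = 70
Σ = -201
Signed area = Σ/2 = -100.5 (negative ⇒ clockwise traversal).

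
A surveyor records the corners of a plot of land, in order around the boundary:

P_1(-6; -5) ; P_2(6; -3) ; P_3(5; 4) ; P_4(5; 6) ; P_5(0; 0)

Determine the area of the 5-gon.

Apply the surveyor's formula: 2A = Σ (x_i·y_{i+1} − x_{i+1}·y_i), indices taken mod 5.
Cross-terms: 48, 39, 10, 0, 0  ⇒  Σ = 97
Area = |Σ|/2 = 48.5.

48.5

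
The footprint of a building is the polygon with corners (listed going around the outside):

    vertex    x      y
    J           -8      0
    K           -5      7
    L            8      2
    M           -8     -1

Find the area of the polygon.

61

Σ = (-56) + (-66) + (8) + (-8) = -122
Area = |Σ|/2 = 61.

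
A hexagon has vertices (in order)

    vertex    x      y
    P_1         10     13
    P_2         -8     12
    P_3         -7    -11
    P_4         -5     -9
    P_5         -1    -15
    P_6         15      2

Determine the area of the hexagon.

Apply the shoelace formula: 2A = Σ (x_i·y_{i+1} − x_{i+1}·y_i), indices taken mod 6.
P_1→P_2: (10)(12) − (-8)(13) = 224
P_2→P_3: (-8)(-11) − (-7)(12) = 172
P_3→P_4: (-7)(-9) − (-5)(-11) = 8
P_4→P_5: (-5)(-15) − (-1)(-9) = 66
P_5→P_6: (-1)(2) − (15)(-15) = 223
P_6→P_1: (15)(13) − (10)(2) = 175
Σ = 868
Area = |Σ|/2 = 434.

434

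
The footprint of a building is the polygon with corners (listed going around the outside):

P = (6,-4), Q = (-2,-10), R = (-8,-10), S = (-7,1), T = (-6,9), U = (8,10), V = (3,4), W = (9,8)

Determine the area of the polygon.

Σ = (-68) + (-60) + (-78) + (-57) + (-132) + (2) + (-12) + (-84) = -489
Area = |Σ|/2 = 244.5.

244.5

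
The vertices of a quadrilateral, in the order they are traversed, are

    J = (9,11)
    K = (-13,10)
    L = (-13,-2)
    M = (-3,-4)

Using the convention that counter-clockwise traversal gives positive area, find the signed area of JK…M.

Apply the surveyor's formula: 2A = Σ (x_i·y_{i+1} − x_{i+1}·y_i), indices taken mod 4.
Σ = (233) + (156) + (46) + (3) = 438
Signed area = Σ/2 = 219 (positive ⇒ counter-clockwise traversal).

219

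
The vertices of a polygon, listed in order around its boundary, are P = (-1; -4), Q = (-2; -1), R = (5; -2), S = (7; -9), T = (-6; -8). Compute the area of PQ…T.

Σ = (-7) + (9) + (-31) + (-110) + (16) = -123
Area = |Σ|/2 = 61.5.

61.5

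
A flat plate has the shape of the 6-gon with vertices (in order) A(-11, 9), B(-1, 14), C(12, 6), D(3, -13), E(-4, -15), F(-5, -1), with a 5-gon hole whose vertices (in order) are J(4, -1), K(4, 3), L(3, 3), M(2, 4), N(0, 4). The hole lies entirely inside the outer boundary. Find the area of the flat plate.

Outer boundary:
Σ = (-145) + (-174) + (-174) + (-97) + (-71) + (-56) = -717
Area = |Σ|/2 = 358.5.
Hole:
Apply the shoelace formula: 2A = Σ (x_i·y_{i+1} − x_{i+1}·y_i), indices taken mod 5.
Cross-terms: 16, 3, 6, 8, -16  ⇒  Σ = 17
Area = |Σ|/2 = 8.5.
Net area = 358.5 − 8.5 = 350.

350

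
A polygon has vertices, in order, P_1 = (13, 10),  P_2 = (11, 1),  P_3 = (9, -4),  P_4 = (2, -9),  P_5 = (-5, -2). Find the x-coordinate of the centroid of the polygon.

Apply the surveyor's formula. First the cross-terms c_i = x_i·y_{i+1} − x_{i+1}·y_i:
  -97, -53, -73, -49, -24  ⇒  2A = -296, A = -148.
Then Σ (x_i + x_{i+1})·c_i = -4236, so x̄ = -4236 / (6·(-148)) = 353/74.

353/74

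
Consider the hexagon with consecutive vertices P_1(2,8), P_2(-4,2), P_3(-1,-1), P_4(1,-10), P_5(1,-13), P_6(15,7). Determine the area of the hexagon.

Apply the surveyor's formula: 2A = Σ (x_i·y_{i+1} − x_{i+1}·y_i), indices taken mod 6.
Σ = (36) + (6) + (11) + (-3) + (202) + (106) = 358
Area = |Σ|/2 = 179.

179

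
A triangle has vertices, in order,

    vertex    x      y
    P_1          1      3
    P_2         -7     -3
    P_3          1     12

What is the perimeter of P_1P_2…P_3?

36

|P_1P_2| = √((-8)² + (-6)²) = √100 = 10
|P_2P_3| = √((8)² + (15)²) = √289 = 17
|P_3P_1| = √((0)² + (-9)²) = √81 = 9
Perimeter = 10 + 17 + 9 = 36.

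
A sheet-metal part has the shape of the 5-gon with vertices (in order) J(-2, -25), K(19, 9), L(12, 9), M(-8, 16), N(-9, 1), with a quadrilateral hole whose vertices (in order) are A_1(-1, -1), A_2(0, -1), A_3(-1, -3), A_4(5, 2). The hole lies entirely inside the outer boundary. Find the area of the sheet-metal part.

Outer boundary:
Apply the shoelace (surveyor's) formula: 2A = Σ (x_i·y_{i+1} − x_{i+1}·y_i), indices taken mod 5.
Cross-terms: 457, 63, 264, 136, 227  ⇒  Σ = 1147
Area = |Σ|/2 = 573.5.
Hole:
Cross-terms: 1, -1, 13, -3  ⇒  Σ = 10
Area = |Σ|/2 = 5.
Net area = 573.5 − 5 = 568.5.

568.5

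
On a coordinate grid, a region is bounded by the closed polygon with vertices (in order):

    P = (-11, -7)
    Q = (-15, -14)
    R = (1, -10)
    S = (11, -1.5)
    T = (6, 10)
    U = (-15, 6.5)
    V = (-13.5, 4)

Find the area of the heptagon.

Apply the shoelace (surveyor's) formula: 2A = Σ (x_i·y_{i+1} − x_{i+1}·y_i), indices taken mod 7.
P→Q: (-11)(-14) − (-15)(-7) = 49
Q→R: (-15)(-10) − (1)(-14) = 164
R→S: (1)(-1.5) − (11)(-10) = 108.5
S→T: (11)(10) − (6)(-1.5) = 119
T→U: (6)(6.5) − (-15)(10) = 189
U→V: (-15)(4) − (-13.5)(6.5) = 27.75
V→P: (-13.5)(-7) − (-11)(4) = 138.5
Σ = 795.75
Area = |Σ|/2 = 397.875.

397.875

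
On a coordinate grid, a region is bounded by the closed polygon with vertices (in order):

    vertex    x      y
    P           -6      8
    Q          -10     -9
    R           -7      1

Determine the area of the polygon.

P→Q: (-6)(-9) − (-10)(8) = 134
Q→R: (-10)(1) − (-7)(-9) = -73
R→P: (-7)(8) − (-6)(1) = -50
Σ = 11
Area = |Σ|/2 = 5.5.

5.5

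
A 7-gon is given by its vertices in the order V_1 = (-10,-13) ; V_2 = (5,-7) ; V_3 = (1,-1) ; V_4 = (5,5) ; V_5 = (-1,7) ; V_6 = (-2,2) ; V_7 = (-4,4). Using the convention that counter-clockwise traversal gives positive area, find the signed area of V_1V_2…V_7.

Apply the shoelace formula: 2A = Σ (x_i·y_{i+1} − x_{i+1}·y_i), indices taken mod 7.
Σ = (135) + (2) + (10) + (40) + (12) + (0) + (92) = 291
Signed area = Σ/2 = 145.5 (positive ⇒ counter-clockwise traversal).

145.5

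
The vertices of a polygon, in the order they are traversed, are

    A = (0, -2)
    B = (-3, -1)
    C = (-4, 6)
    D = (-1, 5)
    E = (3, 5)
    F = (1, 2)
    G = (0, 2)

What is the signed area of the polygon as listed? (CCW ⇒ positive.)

A→B: (0)(-1) − (-3)(-2) = -6
B→C: (-3)(6) − (-4)(-1) = -22
C→D: (-4)(5) − (-1)(6) = -14
D→E: (-1)(5) − (3)(5) = -20
E→F: (3)(2) − (1)(5) = 1
F→G: (1)(2) − (0)(2) = 2
G→A: (0)(-2) − (0)(2) = 0
Σ = -59
Signed area = Σ/2 = -29.5 (negative ⇒ clockwise traversal).

-29.5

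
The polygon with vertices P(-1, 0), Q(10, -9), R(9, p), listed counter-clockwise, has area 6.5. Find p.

The doubled signed area Σ (x_i y_{i+1} − x_{i+1} y_i) is linear in p.
With p=0 it equals 90; the coefficient of p is 11 (from the two edges through R).
So 11·p + 90 = 2·6.5 = 13 ⇒ p = -7.

-7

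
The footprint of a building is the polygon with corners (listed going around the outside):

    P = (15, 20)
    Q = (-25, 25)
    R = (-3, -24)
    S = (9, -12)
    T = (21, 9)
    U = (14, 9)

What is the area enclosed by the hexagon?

Σ = (875) + (675) + (252) + (333) + (63) + (145) = 2343
Area = |Σ|/2 = 1171.5.

1171.5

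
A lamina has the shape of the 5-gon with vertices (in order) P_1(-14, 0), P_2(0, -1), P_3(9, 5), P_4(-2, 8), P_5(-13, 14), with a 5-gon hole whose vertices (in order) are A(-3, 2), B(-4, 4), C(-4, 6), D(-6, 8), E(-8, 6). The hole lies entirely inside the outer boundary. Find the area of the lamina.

177.5

Outer boundary:
Apply the shoelace (surveyor's) formula: 2A = Σ (x_i·y_{i+1} − x_{i+1}·y_i), indices taken mod 5.
P_1→P_2: (-14)(-1) − (0)(0) = 14
P_2→P_3: (0)(5) − (9)(-1) = 9
P_3→P_4: (9)(8) − (-2)(5) = 82
P_4→P_5: (-2)(14) − (-13)(8) = 76
P_5→P_1: (-13)(0) − (-14)(14) = 196
Σ = 377
Area = |Σ|/2 = 188.5.
Hole:
A→B: (-3)(4) − (-4)(2) = -4
B→C: (-4)(6) − (-4)(4) = -8
C→D: (-4)(8) − (-6)(6) = 4
D→E: (-6)(6) − (-8)(8) = 28
E→A: (-8)(2) − (-3)(6) = 2
Σ = 22
Area = |Σ|/2 = 11.
Net area = 188.5 − 11 = 177.5.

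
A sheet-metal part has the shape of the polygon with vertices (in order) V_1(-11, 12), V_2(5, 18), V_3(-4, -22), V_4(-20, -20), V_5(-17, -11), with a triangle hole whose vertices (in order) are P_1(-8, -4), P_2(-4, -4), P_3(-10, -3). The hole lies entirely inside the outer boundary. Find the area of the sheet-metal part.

548.5

Outer boundary:
Apply the shoelace formula: 2A = Σ (x_i·y_{i+1} − x_{i+1}·y_i), indices taken mod 5.
V_1→V_2: (-11)(18) − (5)(12) = -258
V_2→V_3: (5)(-22) − (-4)(18) = -38
V_3→V_4: (-4)(-20) − (-20)(-22) = -360
V_4→V_5: (-20)(-11) − (-17)(-20) = -120
V_5→V_1: (-17)(12) − (-11)(-11) = -325
Σ = -1101
Area = |Σ|/2 = 550.5.
Hole:
Apply the shoelace formula: 2A = Σ (x_i·y_{i+1} − x_{i+1}·y_i), indices taken mod 3.
Cross-terms: 16, -28, 16  ⇒  Σ = 4
Area = |Σ|/2 = 2.
Net area = 550.5 − 2 = 548.5.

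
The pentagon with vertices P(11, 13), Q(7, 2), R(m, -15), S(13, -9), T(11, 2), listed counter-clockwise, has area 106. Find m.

5

The doubled signed area Σ (x_i y_{i+1} − x_{i+1} y_i) is linear in m.
With m=0 it equals 267; the coefficient of m is -11 (from the two edges through R).
So -11·m + 267 = 2·106 = 212 ⇒ m = 5.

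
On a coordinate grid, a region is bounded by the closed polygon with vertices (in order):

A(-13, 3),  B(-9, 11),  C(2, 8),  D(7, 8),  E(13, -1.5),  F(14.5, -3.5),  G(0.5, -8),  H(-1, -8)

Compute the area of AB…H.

Apply the surveyor's formula: 2A = Σ (x_i·y_{i+1} − x_{i+1}·y_i), indices taken mod 8.
Σ = (-116) + (-94) + (-40) + (-114.5) + (-23.75) + (-114.25) + (-12) + (-107) = -621.5
Area = |Σ|/2 = 310.75.

310.75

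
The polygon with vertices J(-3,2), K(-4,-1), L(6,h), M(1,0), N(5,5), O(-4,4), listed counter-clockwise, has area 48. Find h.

-6

Write out the shoelace sum; only the two edges meeting at L involve h:
2·Area = [((-4)·h − 6·(-1)) + (6·0 − 1·h)] + 60
       = -5·h + 66 = 96
⇒ h = -6.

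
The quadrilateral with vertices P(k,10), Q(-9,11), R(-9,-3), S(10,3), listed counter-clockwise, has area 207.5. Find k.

12

The doubled signed area Σ (x_i y_{i+1} − x_{i+1} y_i) is linear in k.
With k=0 it equals 319; the coefficient of k is 8 (from the two edges through P).
So 8·k + 319 = 2·207.5 = 415 ⇒ k = 12.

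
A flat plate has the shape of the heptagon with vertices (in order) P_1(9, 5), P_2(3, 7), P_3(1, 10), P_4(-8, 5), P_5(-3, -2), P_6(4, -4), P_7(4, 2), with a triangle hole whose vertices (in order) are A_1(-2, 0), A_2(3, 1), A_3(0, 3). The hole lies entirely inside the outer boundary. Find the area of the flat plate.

110

Outer boundary:
Apply the surveyor's formula: 2A = Σ (x_i·y_{i+1} − x_{i+1}·y_i), indices taken mod 7.
Σ = (48) + (23) + (85) + (31) + (20) + (24) + (2) = 233
Area = |Σ|/2 = 116.5.
Hole:
Σ = (-2) + (9) + (6) = 13
Area = |Σ|/2 = 6.5.
Net area = 116.5 − 6.5 = 110.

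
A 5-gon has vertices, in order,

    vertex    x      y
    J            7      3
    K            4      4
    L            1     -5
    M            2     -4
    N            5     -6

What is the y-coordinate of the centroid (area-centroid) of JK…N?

-169/189

Apply the shoelace (surveyor's) formula. First the cross-terms c_i = x_i·y_{i+1} − x_{i+1}·y_i:
  16, -24, 6, 8, 57  ⇒  2A = 63, A = 31.5.
Then Σ (y_i + y_{i+1})·c_i = -169, so ȳ = -169 / (6·31.5) = -169/189.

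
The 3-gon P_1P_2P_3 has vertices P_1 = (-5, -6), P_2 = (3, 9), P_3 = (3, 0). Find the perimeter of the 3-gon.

|P_1P_2| = √((8)² + (15)²) = √289 = 17
|P_2P_3| = √((0)² + (-9)²) = √81 = 9
|P_3P_1| = √((-8)² + (-6)²) = √100 = 10
Perimeter = 17 + 9 + 10 = 36.

36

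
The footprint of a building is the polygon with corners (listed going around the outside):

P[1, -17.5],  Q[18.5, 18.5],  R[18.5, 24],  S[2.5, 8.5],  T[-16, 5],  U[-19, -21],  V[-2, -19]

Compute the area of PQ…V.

Apply Gauss's area formula: 2A = Σ (x_i·y_{i+1} − x_{i+1}·y_i), indices taken mod 7.
P→Q: (1)(18.5) − (18.5)(-17.5) = 342.25
Q→R: (18.5)(24) − (18.5)(18.5) = 101.75
R→S: (18.5)(8.5) − (2.5)(24) = 97.25
S→T: (2.5)(5) − (-16)(8.5) = 148.5
T→U: (-16)(-21) − (-19)(5) = 431
U→V: (-19)(-19) − (-2)(-21) = 319
V→P: (-2)(-17.5) − (1)(-19) = 54
Σ = 1493.75
Area = |Σ|/2 = 746.875.

746.875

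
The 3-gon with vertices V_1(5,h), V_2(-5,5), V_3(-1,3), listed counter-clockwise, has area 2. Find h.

1

Write out the shoelace sum; only the two edges meeting at V_1 involve h:
2·Area = [((-1)·h − 5·3) + (5·5 − (-5)·h)] + -10
       = 4·h + 0 = 4
⇒ h = 1.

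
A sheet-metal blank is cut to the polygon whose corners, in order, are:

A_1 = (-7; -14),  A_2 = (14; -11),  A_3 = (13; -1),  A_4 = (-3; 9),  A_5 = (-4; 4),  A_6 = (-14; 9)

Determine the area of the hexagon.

409.5

Apply the shoelace (surveyor's) formula: 2A = Σ (x_i·y_{i+1} − x_{i+1}·y_i), indices taken mod 6.
Σ = (273) + (129) + (114) + (24) + (20) + (259) = 819
Area = |Σ|/2 = 409.5.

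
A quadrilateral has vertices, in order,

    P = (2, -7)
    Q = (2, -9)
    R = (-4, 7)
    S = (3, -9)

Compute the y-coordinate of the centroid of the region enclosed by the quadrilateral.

Apply the surveyor's formula. First the cross-terms c_i = x_i·y_{i+1} − x_{i+1}·y_i:
  -4, -22, 15, -3  ⇒  2A = -14, A = -7.
Then Σ (y_i + y_{i+1})·c_i = 126, so ȳ = 126 / (6·(-7)) = -3.

-3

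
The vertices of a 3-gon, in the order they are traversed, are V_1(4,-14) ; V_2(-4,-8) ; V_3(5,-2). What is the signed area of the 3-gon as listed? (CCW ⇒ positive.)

-51

Apply the shoelace (surveyor's) formula: 2A = Σ (x_i·y_{i+1} − x_{i+1}·y_i), indices taken mod 3.
Σ = (-88) + (48) + (-62) = -102
Signed area = Σ/2 = -51 (negative ⇒ clockwise traversal).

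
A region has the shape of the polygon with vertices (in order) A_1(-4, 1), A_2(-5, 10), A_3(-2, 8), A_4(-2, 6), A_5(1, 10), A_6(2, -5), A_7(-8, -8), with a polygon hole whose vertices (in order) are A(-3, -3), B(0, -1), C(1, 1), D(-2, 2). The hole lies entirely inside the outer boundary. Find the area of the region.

89

Outer boundary:
Cross-terms: -35, -20, 4, -26, -25, -56, -40  ⇒  Σ = -198
Area = |Σ|/2 = 99.
Hole:
Apply the shoelace formula: 2A = Σ (x_i·y_{i+1} − x_{i+1}·y_i), indices taken mod 4.
A→B: (-3)(-1) − (0)(-3) = 3
B→C: (0)(1) − (1)(-1) = 1
C→D: (1)(2) − (-2)(1) = 4
D→A: (-2)(-3) − (-3)(2) = 12
Σ = 20
Area = |Σ|/2 = 10.
Net area = 99 − 10 = 89.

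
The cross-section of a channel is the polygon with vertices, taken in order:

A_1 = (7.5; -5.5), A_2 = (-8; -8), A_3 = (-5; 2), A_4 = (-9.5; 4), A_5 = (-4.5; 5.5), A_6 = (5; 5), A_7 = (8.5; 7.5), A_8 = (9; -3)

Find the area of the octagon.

Apply the surveyor's formula: 2A = Σ (x_i·y_{i+1} − x_{i+1}·y_i), indices taken mod 8.
Σ = (-104) + (-56) + (-1) + (-34.25) + (-50) + (-5) + (-93) + (-27) = -370.25
Area = |Σ|/2 = 185.125.

185.125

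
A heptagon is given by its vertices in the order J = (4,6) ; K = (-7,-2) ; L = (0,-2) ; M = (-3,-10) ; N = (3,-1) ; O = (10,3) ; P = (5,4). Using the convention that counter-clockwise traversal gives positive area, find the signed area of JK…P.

66.5

Apply Gauss's area formula: 2A = Σ (x_i·y_{i+1} − x_{i+1}·y_i), indices taken mod 7.
Σ = (34) + (14) + (-6) + (33) + (19) + (25) + (14) = 133
Signed area = Σ/2 = 66.5 (positive ⇒ counter-clockwise traversal).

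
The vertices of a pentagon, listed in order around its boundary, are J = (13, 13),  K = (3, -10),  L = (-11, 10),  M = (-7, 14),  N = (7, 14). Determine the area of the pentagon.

Apply the shoelace (surveyor's) formula: 2A = Σ (x_i·y_{i+1} − x_{i+1}·y_i), indices taken mod 5.
Σ = (-169) + (-80) + (-84) + (-196) + (-91) = -620
Area = |Σ|/2 = 310.

310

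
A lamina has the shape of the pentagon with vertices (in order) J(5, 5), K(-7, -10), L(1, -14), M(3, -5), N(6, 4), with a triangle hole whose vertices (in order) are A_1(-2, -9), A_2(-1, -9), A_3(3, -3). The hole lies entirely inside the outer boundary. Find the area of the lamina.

88

Outer boundary:
Σ = (-15) + (108) + (37) + (42) + (10) = 182
Area = |Σ|/2 = 91.
Hole:
Σ = (9) + (30) + (-33) = 6
Area = |Σ|/2 = 3.
Net area = 91 − 3 = 88.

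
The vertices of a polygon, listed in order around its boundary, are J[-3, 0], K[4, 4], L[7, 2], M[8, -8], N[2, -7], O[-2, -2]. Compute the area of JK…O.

84

Σ = (-12) + (-20) + (-72) + (-40) + (-18) + (-6) = -168
Area = |Σ|/2 = 84.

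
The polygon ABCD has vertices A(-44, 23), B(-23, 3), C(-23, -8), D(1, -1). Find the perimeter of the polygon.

116

|AB| = √((21)² + (-20)²) = √841 = 29
|BC| = √((0)² + (-11)²) = √121 = 11
|CD| = √((24)² + (7)²) = √625 = 25
|DA| = √((-45)² + (24)²) = √2601 = 51
Perimeter = 29 + 11 + 25 + 51 = 116.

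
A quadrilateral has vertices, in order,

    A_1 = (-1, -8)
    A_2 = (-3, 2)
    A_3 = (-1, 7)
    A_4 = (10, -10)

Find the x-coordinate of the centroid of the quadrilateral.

Apply the shoelace (surveyor's) formula. First the cross-terms c_i = x_i·y_{i+1} − x_{i+1}·y_i:
  -26, -19, -60, -90  ⇒  2A = -195, A = -97.5.
Then Σ (x_i + x_{i+1})·c_i = -1170, so x̄ = -1170 / (6·(-97.5)) = 2.

2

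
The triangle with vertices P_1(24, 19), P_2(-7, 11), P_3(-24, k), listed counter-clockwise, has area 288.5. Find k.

Write out the shoelace sum; only the two edges meeting at P_3 involve k:
2·Area = [((-7)·k − (-24)·11) + ((-24)·19 − 24·k)] + 397
       = -31·k + 205 = 577
⇒ k = -12.

-12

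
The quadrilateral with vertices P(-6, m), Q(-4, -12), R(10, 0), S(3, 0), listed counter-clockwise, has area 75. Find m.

-6

The doubled signed area Σ (x_i y_{i+1} − x_{i+1} y_i) is linear in m.
With m=0 it equals 192; the coefficient of m is 7 (from the two edges through P).
So 7·m + 192 = 2·75 = 150 ⇒ m = -6.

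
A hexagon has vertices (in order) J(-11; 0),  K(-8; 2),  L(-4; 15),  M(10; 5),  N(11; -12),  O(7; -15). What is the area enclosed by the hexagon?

362.5

Apply the surveyor's formula: 2A = Σ (x_i·y_{i+1} − x_{i+1}·y_i), indices taken mod 6.
J→K: (-11)(2) − (-8)(0) = -22
K→L: (-8)(15) − (-4)(2) = -112
L→M: (-4)(5) − (10)(15) = -170
M→N: (10)(-12) − (11)(5) = -175
N→O: (11)(-15) − (7)(-12) = -81
O→J: (7)(0) − (-11)(-15) = -165
Σ = -725
Area = |Σ|/2 = 362.5.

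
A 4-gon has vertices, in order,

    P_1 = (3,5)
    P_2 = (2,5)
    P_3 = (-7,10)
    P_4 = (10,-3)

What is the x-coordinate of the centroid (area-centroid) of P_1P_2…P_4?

Apply Gauss's area formula. First the cross-terms c_i = x_i·y_{i+1} − x_{i+1}·y_i:
  5, 55, -79, 59  ⇒  2A = 40, A = 20.
Then Σ (x_i + x_{i+1})·c_i = 280, so x̄ = 280 / (6·20) = 7/3.

7/3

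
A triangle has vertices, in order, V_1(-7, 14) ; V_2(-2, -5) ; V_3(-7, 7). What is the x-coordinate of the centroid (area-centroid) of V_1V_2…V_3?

Apply the shoelace (surveyor's) formula. First the cross-terms c_i = x_i·y_{i+1} − x_{i+1}·y_i:
  63, -49, -49  ⇒  2A = -35, A = -17.5.
Then Σ (x_i + x_{i+1})·c_i = 560, so x̄ = 560 / (6·(-17.5)) = -16/3.

-16/3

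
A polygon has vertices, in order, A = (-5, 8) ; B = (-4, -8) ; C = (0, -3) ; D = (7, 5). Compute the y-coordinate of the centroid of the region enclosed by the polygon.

Apply the surveyor's formula. First the cross-terms c_i = x_i·y_{i+1} − x_{i+1}·y_i:
  72, 12, 21, 81  ⇒  2A = 186, A = 93.
Then Σ (y_i + y_{i+1})·c_i = 963, so ȳ = 963 / (6·93) = 107/62.

107/62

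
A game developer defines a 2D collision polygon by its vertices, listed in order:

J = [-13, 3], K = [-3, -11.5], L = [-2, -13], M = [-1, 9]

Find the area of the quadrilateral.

128.75

Σ = (158.5) + (16) + (-31) + (114) = 257.5
Area = |Σ|/2 = 128.75.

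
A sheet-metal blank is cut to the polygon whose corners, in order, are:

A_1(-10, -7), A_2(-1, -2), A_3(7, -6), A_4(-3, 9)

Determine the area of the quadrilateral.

Apply Gauss's area formula: 2A = Σ (x_i·y_{i+1} − x_{i+1}·y_i), indices taken mod 4.
Σ = (13) + (20) + (45) + (111) = 189
Area = |Σ|/2 = 94.5.

94.5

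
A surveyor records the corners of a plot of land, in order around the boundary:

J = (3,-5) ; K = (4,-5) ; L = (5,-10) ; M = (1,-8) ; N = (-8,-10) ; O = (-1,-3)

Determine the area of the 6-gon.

Σ = (5) + (-15) + (-30) + (-74) + (14) + (14) = -86
Area = |Σ|/2 = 43.

43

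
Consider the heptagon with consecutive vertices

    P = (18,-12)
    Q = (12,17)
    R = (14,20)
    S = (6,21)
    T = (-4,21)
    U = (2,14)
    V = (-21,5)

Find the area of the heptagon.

602

Apply Gauss's area formula: 2A = Σ (x_i·y_{i+1} − x_{i+1}·y_i), indices taken mod 7.
Σ = (450) + (2) + (174) + (210) + (-98) + (304) + (162) = 1204
Area = |Σ|/2 = 602.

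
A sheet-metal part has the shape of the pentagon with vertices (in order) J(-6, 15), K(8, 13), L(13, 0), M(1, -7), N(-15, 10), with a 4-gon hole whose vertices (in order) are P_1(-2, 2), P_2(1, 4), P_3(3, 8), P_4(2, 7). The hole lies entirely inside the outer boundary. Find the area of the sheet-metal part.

354.5

Outer boundary:
Apply Gauss's area formula: 2A = Σ (x_i·y_{i+1} − x_{i+1}·y_i), indices taken mod 5.
J→K: (-6)(13) − (8)(15) = -198
K→L: (8)(0) − (13)(13) = -169
L→M: (13)(-7) − (1)(0) = -91
M→N: (1)(10) − (-15)(-7) = -95
N→J: (-15)(15) − (-6)(10) = -165
Σ = -718
Area = |Σ|/2 = 359.
Hole:
Σ = (-10) + (-4) + (5) + (18) = 9
Area = |Σ|/2 = 4.5.
Net area = 359 − 4.5 = 354.5.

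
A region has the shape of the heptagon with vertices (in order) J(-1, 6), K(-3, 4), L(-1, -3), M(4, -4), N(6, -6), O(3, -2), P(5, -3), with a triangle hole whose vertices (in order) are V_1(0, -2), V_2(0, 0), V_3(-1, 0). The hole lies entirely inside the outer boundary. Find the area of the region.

37.5

Outer boundary:
Apply the shoelace (surveyor's) formula: 2A = Σ (x_i·y_{i+1} − x_{i+1}·y_i), indices taken mod 7.
Cross-terms: 14, 13, 16, 0, 6, 1, 27  ⇒  Σ = 77
Area = |Σ|/2 = 38.5.
Hole:
Σ = (0) + (0) + (2) = 2
Area = |Σ|/2 = 1.
Net area = 38.5 − 1 = 37.5.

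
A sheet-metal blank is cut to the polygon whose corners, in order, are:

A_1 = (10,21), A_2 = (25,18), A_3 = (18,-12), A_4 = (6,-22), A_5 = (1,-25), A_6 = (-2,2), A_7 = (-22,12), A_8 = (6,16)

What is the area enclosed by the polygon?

Σ = (-345) + (-624) + (-324) + (-128) + (-48) + (20) + (-424) + (-34) = -1907
Area = |Σ|/2 = 953.5.

953.5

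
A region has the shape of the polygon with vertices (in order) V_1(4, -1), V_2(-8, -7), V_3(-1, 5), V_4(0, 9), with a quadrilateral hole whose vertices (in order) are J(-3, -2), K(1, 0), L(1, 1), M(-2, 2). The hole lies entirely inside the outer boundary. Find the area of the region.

Outer boundary:
V_1→V_2: (4)(-7) − (-8)(-1) = -36
V_2→V_3: (-8)(5) − (-1)(-7) = -47
V_3→V_4: (-1)(9) − (0)(5) = -9
V_4→V_1: (0)(-1) − (4)(9) = -36
Σ = -128
Area = |Σ|/2 = 64.
Hole:
Σ = (2) + (1) + (4) + (10) = 17
Area = |Σ|/2 = 8.5.
Net area = 64 − 8.5 = 55.5.

55.5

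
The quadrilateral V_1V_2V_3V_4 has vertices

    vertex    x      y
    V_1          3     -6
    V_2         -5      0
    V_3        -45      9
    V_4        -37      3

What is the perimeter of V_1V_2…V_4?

102

|V_1V_2| = √((-8)² + (6)²) = √100 = 10
|V_2V_3| = √((-40)² + (9)²) = √1681 = 41
|V_3V_4| = √((8)² + (-6)²) = √100 = 10
|V_4V_1| = √((40)² + (-9)²) = √1681 = 41
Perimeter = 10 + 41 + 10 + 41 = 102.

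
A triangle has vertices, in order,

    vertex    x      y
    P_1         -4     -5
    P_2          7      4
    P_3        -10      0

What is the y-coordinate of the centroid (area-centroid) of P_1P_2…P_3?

Apply the shoelace formula. First the cross-terms c_i = x_i·y_{i+1} − x_{i+1}·y_i:
  19, 40, 50  ⇒  2A = 109, A = 54.5.
Then Σ (y_i + y_{i+1})·c_i = -109, so ȳ = -109 / (6·54.5) = -1/3.

-1/3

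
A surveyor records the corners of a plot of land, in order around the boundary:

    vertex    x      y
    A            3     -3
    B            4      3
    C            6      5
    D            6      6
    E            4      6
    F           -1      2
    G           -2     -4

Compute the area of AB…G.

Σ = (21) + (2) + (6) + (12) + (14) + (8) + (18) = 81
Area = |Σ|/2 = 40.5.

40.5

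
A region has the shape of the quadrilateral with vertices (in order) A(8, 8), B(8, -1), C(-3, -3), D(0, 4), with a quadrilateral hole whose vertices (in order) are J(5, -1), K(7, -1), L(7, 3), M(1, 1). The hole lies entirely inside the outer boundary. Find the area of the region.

Outer boundary:
Cross-terms: -72, -27, -12, -32  ⇒  Σ = -143
Area = |Σ|/2 = 71.5.
Hole:
Cross-terms: 2, 28, 4, -6  ⇒  Σ = 28
Area = |Σ|/2 = 14.
Net area = 71.5 − 14 = 57.5.

57.5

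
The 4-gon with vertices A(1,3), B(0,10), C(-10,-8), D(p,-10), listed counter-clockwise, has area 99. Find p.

The doubled signed area Σ (x_i y_{i+1} − x_{i+1} y_i) is linear in p.
With p=0 it equals 220; the coefficient of p is 11 (from the two edges through D).
So 11·p + 220 = 2·99 = 198 ⇒ p = -2.

-2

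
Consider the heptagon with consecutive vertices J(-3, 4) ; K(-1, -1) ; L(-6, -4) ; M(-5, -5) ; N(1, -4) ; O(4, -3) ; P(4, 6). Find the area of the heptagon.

Apply Gauss's area formula: 2A = Σ (x_i·y_{i+1} − x_{i+1}·y_i), indices taken mod 7.
Σ = (7) + (-2) + (10) + (25) + (13) + (36) + (34) = 123
Area = |Σ|/2 = 61.5.

61.5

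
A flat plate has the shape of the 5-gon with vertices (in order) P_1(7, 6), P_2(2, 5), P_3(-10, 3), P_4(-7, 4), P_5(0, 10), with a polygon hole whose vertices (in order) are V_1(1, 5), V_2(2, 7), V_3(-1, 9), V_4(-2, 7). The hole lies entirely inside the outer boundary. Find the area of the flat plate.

Outer boundary:
Apply the surveyor's formula: 2A = Σ (x_i·y_{i+1} − x_{i+1}·y_i), indices taken mod 5.
Cross-terms: 23, 56, -19, -70, -70  ⇒  Σ = -80
Area = |Σ|/2 = 40.
Hole:
Apply the surveyor's formula: 2A = Σ (x_i·y_{i+1} − x_{i+1}·y_i), indices taken mod 4.
Σ = (-3) + (25) + (11) + (-17) = 16
Area = |Σ|/2 = 8.
Net area = 40 − 8 = 32.

32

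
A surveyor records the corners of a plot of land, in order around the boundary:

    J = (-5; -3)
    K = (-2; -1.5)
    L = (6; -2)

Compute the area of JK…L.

Apply the shoelace formula: 2A = Σ (x_i·y_{i+1} − x_{i+1}·y_i), indices taken mod 3.
Σ = (1.5) + (13) + (-28) = -13.5
Area = |Σ|/2 = 6.75.

6.75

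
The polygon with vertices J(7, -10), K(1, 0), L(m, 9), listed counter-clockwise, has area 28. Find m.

Write out the shoelace sum; only the two edges meeting at L involve m:
2·Area = [(1·9 − m·0) + (m·(-10) − 7·9)] + 10
       = -10·m + -44 = 56
⇒ m = -10.

-10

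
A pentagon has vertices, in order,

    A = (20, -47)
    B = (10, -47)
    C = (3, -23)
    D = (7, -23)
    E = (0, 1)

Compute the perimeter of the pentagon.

116

|AB| = √((-10)² + (0)²) = √100 = 10
|BC| = √((-7)² + (24)²) = √625 = 25
|CD| = √((4)² + (0)²) = √16 = 4
|DE| = √((-7)² + (24)²) = √625 = 25
|EA| = √((20)² + (-48)²) = √2704 = 52
Perimeter = 10 + 25 + 4 + 25 + 52 = 116.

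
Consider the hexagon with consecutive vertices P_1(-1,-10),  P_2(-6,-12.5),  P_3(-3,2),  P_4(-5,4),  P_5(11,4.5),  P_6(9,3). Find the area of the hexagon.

Apply the shoelace (surveyor's) formula: 2A = Σ (x_i·y_{i+1} − x_{i+1}·y_i), indices taken mod 6.
Σ = (-47.5) + (-49.5) + (-2) + (-66.5) + (-7.5) + (-87) = -260
Area = |Σ|/2 = 130.

130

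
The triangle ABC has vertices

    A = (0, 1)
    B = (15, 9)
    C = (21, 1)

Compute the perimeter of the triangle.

48

|AB| = √((15)² + (8)²) = √289 = 17
|BC| = √((6)² + (-8)²) = √100 = 10
|CA| = √((-21)² + (0)²) = √441 = 21
Perimeter = 17 + 10 + 21 = 48.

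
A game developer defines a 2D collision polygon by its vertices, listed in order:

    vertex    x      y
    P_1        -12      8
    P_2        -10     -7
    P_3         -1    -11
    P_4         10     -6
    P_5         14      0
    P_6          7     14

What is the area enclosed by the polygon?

443.5

Apply Gauss's area formula: 2A = Σ (x_i·y_{i+1} − x_{i+1}·y_i), indices taken mod 6.
Σ = (164) + (103) + (116) + (84) + (196) + (224) = 887
Area = |Σ|/2 = 443.5.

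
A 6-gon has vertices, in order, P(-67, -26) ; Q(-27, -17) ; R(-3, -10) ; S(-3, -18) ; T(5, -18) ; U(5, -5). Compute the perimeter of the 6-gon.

170

|PQ| = √((40)² + (9)²) = √1681 = 41
|QR| = √((24)² + (7)²) = √625 = 25
|RS| = √((0)² + (-8)²) = √64 = 8
|ST| = √((8)² + (0)²) = √64 = 8
|TU| = √((0)² + (13)²) = √169 = 13
|UP| = √((-72)² + (-21)²) = √5625 = 75
Perimeter = 41 + 25 + 8 + 8 + 13 + 75 = 170.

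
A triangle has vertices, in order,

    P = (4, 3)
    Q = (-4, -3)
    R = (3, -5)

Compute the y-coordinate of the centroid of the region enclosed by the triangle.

-5/3

Apply the shoelace (surveyor's) formula. First the cross-terms c_i = x_i·y_{i+1} − x_{i+1}·y_i:
  0, 29, 29  ⇒  2A = 58, A = 29.
Then Σ (y_i + y_{i+1})·c_i = -290, so ȳ = -290 / (6·29) = -5/3.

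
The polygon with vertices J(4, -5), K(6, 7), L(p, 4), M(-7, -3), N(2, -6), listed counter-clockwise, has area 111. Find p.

-5

The doubled signed area Σ (x_i y_{i+1} − x_{i+1} y_i) is linear in p.
With p=0 it equals 172; the coefficient of p is -10 (from the two edges through L).
So -10·p + 172 = 2·111 = 222 ⇒ p = -5.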